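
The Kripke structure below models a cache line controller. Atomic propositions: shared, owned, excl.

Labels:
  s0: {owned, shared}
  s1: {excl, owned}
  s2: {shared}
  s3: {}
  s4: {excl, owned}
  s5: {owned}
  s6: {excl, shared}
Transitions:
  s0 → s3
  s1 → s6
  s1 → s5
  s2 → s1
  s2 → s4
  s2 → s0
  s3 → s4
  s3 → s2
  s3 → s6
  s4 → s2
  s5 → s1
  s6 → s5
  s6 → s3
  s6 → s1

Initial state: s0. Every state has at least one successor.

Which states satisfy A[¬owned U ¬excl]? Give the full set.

{s0, s2, s3, s5}

States satisfying ¬owned: {s2, s3, s6}.
States satisfying ¬excl: {s0, s2, s3, s5}.
States satisfying A[¬owned U ¬excl]: {s0, s2, s3, s5}.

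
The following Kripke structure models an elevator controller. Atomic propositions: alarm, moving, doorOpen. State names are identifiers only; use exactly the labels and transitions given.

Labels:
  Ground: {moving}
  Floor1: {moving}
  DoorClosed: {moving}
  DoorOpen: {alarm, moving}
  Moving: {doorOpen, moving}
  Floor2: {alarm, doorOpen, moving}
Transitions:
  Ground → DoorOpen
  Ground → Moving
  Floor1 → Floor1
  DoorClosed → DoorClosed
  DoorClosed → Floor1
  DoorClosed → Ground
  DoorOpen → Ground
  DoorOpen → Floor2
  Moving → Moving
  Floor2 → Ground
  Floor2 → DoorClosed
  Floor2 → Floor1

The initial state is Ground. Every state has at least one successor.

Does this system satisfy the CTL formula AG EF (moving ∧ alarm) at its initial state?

Violated

States satisfying EF (moving ∧ alarm): {Ground, DoorClosed, DoorOpen, Floor2}.
States satisfying AG EF (moving ∧ alarm): ∅.
Floor1 is reachable from Ground and violates EF (moving ∧ alarm), so AG fails at Ground.
Ground ∉ Sat(AG EF (moving ∧ alarm)).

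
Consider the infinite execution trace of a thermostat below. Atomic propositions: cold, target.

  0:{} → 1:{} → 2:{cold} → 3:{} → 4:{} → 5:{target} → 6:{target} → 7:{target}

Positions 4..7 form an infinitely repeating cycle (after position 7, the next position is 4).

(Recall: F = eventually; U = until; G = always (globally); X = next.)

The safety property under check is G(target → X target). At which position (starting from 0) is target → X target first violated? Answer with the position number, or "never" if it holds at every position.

7

Check target → X target at each position in order: 0 ✓, 1 ✓, 2 ✓, 3 ✓, 4 ✓, 5 ✓, 6 ✓.
At position 7 the labels are {target} and the next position 4 has {}, so target → X target is false there. This is the first violation.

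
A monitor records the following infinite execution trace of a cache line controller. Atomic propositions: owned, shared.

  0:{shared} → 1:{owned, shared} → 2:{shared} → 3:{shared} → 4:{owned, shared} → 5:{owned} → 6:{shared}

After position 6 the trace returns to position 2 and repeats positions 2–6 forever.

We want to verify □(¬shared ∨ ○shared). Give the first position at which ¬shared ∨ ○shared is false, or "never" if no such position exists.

Check ¬shared ∨ ○shared at each position in order: 0 ✓, 1 ✓, 2 ✓, 3 ✓.
At position 4 the labels are {owned, shared} and the next position 5 has {owned}, so ¬shared ∨ ○shared is false there. This is the first violation.

4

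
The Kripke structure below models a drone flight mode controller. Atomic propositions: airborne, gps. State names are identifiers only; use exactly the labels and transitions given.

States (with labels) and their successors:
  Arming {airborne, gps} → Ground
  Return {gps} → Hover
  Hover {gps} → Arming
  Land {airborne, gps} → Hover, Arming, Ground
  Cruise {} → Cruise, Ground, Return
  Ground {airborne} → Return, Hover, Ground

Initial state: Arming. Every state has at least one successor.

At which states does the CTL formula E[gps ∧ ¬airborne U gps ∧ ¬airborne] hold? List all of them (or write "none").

States satisfying gps ∧ ¬airborne: {Return, Hover}.
States satisfying E[gps ∧ ¬airborne U gps ∧ ¬airborne]: {Return, Hover}.

{Return, Hover}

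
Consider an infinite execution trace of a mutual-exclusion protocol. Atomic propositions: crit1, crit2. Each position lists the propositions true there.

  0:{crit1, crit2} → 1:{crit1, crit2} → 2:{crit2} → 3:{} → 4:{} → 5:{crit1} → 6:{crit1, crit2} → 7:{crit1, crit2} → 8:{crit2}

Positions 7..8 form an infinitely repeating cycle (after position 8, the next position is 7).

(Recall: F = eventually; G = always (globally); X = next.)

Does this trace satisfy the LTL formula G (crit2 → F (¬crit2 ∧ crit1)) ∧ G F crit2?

crit2 → F (¬crit2 ∧ crit1) must hold at every position from 0 onward. It fails at position 6, so G (crit2 → F (¬crit2 ∧ crit1)) is false.
Positions where crit2 holds: 0, 1, 2, 6, 7, 8.
Check F (¬crit2 ∧ crit1) at each: 0→ok, 1→ok, 2→ok, 6→fails, 7→fails, 8→fails.
F crit2 holds at every position 0..8, and those are all positions ever visited, so G F crit2 holds.
At position 0: G (crit2 → F (¬crit2 ∧ crit1)) is false; G F crit2 is true; so G (crit2 → F (¬crit2 ∧ crit1)) ∧ G F crit2 is false.

No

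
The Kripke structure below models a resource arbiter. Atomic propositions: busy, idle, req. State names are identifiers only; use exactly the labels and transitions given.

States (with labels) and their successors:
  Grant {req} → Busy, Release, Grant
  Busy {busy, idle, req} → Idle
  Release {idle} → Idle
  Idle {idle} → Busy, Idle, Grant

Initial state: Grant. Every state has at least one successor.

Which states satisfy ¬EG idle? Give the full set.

States satisfying idle: {Busy, Release, Idle}.
States satisfying EG idle: {Busy, Release, Idle}.
States satisfying ¬EG idle: {Grant}.

{Grant}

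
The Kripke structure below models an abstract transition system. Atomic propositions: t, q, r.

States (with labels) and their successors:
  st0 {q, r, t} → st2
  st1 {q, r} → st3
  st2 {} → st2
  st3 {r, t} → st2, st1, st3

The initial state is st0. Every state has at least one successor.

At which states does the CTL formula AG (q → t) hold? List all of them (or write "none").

States satisfying q → t: {st0, st2, st3}.
States satisfying AG (q → t): {st0, st2}.

{st0, st2}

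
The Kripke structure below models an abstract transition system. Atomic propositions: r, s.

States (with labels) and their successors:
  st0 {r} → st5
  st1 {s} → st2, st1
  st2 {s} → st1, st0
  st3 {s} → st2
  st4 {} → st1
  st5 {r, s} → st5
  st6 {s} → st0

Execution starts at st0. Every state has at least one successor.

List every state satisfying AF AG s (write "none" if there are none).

{st0, st5, st6}

States satisfying AG s: {st5}.
States satisfying AF AG s: {st0, st5, st6}.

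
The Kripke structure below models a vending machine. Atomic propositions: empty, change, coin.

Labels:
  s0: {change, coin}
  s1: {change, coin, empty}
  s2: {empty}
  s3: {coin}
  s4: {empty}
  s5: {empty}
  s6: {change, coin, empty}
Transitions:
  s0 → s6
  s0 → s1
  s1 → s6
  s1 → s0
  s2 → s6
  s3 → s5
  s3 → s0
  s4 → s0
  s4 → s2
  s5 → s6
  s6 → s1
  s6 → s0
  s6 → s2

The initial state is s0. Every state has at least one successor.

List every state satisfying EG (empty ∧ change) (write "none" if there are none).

States satisfying empty ∧ change: {s1, s6}.
States satisfying EG (empty ∧ change): {s1, s6}.

{s1, s6}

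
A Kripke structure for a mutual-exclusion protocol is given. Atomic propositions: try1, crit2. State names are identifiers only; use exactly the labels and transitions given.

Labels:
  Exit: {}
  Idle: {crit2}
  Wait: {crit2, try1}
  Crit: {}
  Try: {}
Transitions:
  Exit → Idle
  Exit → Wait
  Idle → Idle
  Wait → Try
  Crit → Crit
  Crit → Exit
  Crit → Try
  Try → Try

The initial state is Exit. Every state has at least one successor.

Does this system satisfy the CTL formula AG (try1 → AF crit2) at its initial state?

Yes

States satisfying try1 → AF crit2: {Exit, Idle, Wait, Crit, Try}.
States satisfying AG (try1 → AF crit2): {Exit, Idle, Wait, Crit, Try}.
Every state reachable from Exit satisfies try1 → AF crit2.
Exit ∈ Sat(AG (try1 → AF crit2)).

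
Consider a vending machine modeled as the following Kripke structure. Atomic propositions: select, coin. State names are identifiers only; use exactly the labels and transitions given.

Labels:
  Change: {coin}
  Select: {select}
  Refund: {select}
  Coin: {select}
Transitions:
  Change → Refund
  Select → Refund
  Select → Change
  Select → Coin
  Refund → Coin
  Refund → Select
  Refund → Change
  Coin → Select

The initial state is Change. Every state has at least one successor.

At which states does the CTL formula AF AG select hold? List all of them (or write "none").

States satisfying AG select: ∅.
States satisfying AF AG select: ∅.

none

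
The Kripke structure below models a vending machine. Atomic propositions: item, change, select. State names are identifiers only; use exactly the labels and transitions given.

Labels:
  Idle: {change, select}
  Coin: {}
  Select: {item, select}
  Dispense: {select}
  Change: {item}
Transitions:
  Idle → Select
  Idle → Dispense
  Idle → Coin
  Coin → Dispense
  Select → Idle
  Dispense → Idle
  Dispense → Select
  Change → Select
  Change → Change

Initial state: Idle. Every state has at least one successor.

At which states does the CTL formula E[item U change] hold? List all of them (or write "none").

States satisfying item: {Select, Change}.
States satisfying change: {Idle}.
States satisfying E[item U change]: {Idle, Select, Change}.

{Idle, Select, Change}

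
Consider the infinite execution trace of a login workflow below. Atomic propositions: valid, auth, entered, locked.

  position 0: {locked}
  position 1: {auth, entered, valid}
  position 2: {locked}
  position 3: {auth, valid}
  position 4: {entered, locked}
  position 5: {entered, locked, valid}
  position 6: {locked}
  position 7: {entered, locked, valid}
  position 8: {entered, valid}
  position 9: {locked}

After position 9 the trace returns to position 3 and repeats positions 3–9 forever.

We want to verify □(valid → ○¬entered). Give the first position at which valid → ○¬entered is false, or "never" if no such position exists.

3

Check valid → ○¬entered at each position in order: 0 ✓, 1 ✓, 2 ✓.
At position 3 the labels are {auth, valid} and the next position 4 has {entered, locked}, so valid → ○¬entered is false there. This is the first violation.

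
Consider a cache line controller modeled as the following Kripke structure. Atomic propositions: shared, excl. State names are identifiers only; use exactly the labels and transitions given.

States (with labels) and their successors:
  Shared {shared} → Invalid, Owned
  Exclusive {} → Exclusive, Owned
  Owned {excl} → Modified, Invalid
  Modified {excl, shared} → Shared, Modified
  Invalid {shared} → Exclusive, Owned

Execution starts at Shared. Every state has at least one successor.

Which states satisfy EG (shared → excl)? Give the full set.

{Exclusive, Owned, Modified}

States satisfying shared → excl: {Exclusive, Owned, Modified}.
States satisfying EG (shared → excl): {Exclusive, Owned, Modified}.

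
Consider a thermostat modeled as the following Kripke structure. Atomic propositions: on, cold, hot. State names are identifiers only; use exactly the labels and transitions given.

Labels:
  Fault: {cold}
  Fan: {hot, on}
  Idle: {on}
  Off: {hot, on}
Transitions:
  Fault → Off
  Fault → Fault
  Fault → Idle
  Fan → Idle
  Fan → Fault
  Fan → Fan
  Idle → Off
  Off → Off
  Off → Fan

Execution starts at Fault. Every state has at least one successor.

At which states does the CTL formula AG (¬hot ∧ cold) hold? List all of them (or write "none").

none

States satisfying ¬hot ∧ cold: {Fault}.
States satisfying AG (¬hot ∧ cold): ∅.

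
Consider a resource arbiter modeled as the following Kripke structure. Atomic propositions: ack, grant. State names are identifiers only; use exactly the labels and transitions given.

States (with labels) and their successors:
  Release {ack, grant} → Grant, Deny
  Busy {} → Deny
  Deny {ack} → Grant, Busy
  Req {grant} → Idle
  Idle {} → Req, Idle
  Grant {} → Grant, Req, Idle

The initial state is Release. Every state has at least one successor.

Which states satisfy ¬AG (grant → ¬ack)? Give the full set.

{Release}

States satisfying grant → ¬ack: {Busy, Deny, Req, Idle, Grant}.
States satisfying AG (grant → ¬ack): {Busy, Deny, Req, Idle, Grant}.
States satisfying ¬AG (grant → ¬ack): {Release}.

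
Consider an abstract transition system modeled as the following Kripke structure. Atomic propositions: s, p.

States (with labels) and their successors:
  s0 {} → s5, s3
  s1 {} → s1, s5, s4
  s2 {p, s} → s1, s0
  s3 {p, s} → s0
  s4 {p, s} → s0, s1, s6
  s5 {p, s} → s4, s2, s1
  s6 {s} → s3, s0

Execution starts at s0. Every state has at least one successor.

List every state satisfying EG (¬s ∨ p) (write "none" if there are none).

{s0, s1, s2, s3, s4, s5}

States satisfying ¬s ∨ p: {s0, s1, s2, s3, s4, s5}.
States satisfying EG (¬s ∨ p): {s0, s1, s2, s3, s4, s5}.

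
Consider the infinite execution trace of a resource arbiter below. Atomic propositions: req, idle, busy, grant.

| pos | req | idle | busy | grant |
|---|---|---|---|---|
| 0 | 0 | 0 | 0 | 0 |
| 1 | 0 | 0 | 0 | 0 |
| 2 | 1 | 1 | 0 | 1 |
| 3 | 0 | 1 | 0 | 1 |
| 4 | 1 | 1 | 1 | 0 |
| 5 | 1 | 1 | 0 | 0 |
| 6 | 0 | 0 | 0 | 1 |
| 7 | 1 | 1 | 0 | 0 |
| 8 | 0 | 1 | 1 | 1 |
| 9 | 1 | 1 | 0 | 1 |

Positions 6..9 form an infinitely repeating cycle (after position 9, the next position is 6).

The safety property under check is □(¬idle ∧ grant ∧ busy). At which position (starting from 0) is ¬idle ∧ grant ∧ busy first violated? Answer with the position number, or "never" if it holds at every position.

0

At position 0 the labels are {}, so ¬idle ∧ grant ∧ busy is false there. This is the first violation.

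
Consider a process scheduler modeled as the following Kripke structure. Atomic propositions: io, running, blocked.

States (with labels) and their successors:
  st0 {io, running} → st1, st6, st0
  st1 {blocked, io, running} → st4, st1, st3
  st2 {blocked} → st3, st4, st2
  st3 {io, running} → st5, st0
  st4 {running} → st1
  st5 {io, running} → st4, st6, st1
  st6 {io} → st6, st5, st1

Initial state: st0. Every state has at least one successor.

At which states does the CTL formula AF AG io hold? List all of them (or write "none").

none

States satisfying AG io: ∅.
States satisfying AF AG io: ∅.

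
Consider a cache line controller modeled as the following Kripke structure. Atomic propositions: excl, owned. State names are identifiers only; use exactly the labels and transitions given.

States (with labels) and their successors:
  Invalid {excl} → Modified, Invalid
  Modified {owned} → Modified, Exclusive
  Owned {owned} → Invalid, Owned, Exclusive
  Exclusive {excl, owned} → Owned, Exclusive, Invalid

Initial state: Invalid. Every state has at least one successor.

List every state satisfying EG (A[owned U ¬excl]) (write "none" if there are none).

States satisfying A[owned U ¬excl]: {Modified, Owned}.
States satisfying EG (A[owned U ¬excl]): {Modified, Owned}.

{Modified, Owned}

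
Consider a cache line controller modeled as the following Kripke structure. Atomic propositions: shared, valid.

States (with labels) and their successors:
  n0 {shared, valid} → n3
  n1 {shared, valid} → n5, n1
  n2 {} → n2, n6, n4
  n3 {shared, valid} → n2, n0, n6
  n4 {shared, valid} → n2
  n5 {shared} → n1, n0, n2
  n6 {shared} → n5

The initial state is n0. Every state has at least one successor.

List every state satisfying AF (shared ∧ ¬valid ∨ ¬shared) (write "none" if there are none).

States satisfying shared ∧ ¬valid ∨ ¬shared: {n2, n5, n6}.
States satisfying AF (shared ∧ ¬valid ∨ ¬shared): {n2, n4, n5, n6}.

{n2, n4, n5, n6}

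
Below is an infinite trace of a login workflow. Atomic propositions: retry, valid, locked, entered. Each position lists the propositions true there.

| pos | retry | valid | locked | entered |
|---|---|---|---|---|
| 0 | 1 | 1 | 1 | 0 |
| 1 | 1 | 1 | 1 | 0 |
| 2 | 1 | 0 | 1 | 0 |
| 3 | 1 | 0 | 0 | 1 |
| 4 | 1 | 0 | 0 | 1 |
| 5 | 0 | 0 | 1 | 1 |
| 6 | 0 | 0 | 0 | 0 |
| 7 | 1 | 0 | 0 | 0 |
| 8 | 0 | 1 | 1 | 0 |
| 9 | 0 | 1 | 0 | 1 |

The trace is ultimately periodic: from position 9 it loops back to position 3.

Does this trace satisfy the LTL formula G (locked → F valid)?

locked → F valid holds at every position 0..9, and those are all positions ever visited, so G (locked → F valid) holds.
Positions where locked holds: 0, 1, 2, 5, 8.
Check F valid at each: 0→ok, 1→ok, 2→ok, 5→ok, 8→ok.

Holds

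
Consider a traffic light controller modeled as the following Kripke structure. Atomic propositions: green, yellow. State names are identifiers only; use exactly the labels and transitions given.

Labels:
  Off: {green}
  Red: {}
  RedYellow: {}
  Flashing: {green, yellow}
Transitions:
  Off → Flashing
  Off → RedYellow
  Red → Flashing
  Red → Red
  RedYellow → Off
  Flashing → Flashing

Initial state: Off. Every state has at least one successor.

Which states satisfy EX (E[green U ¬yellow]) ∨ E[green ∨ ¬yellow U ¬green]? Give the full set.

States satisfying E[green U ¬yellow]: {Off, Red, RedYellow}.
States satisfying EX (E[green U ¬yellow]): {Off, Red, RedYellow}.
States satisfying green ∨ ¬yellow: {Off, Red, RedYellow, Flashing}.
States satisfying ¬green: {Red, RedYellow}.
States satisfying E[green ∨ ¬yellow U ¬green]: {Off, Red, RedYellow}.
States satisfying EX (E[green U ¬yellow]) ∨ E[green ∨ ¬yellow U ¬green]: {Off, Red, RedYellow}.

{Off, Red, RedYellow}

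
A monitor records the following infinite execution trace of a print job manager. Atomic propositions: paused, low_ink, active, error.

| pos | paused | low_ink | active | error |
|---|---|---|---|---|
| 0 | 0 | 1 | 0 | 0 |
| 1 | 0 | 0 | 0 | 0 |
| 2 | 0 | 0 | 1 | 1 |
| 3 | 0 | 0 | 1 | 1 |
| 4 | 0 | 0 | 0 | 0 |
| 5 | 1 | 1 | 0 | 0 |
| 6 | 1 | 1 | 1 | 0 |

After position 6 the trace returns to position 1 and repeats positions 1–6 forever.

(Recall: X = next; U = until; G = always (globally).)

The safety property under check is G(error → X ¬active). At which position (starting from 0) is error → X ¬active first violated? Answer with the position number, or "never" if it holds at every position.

Check error → X ¬active at each position in order: 0 ✓, 1 ✓.
At position 2 the labels are {active, error} and the next position 3 has {active, error}, so error → X ¬active is false there. This is the first violation.

2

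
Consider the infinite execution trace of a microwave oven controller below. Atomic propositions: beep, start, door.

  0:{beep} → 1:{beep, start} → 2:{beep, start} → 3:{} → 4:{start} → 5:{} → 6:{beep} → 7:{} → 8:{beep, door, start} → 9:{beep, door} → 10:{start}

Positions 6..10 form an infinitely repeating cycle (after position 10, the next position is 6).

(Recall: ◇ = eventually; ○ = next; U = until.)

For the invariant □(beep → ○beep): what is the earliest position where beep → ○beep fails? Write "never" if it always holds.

2

Check beep → ○beep at each position in order: 0 ✓, 1 ✓.
At position 2 the labels are {beep, start} and the next position 3 has {}, so beep → ○beep is false there. This is the first violation.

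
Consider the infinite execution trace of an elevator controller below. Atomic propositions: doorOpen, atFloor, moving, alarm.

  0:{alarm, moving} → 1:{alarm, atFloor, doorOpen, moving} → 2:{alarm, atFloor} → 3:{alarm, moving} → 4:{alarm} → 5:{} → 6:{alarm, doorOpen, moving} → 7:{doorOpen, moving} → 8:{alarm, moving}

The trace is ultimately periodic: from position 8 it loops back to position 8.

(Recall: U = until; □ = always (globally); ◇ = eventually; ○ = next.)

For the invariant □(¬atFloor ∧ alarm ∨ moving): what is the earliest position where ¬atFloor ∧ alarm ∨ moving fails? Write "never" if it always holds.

Check ¬atFloor ∧ alarm ∨ moving at each position in order: 0 ✓, 1 ✓.
At position 2 the labels are {alarm, atFloor}, so ¬atFloor ∧ alarm ∨ moving is false there. This is the first violation.

2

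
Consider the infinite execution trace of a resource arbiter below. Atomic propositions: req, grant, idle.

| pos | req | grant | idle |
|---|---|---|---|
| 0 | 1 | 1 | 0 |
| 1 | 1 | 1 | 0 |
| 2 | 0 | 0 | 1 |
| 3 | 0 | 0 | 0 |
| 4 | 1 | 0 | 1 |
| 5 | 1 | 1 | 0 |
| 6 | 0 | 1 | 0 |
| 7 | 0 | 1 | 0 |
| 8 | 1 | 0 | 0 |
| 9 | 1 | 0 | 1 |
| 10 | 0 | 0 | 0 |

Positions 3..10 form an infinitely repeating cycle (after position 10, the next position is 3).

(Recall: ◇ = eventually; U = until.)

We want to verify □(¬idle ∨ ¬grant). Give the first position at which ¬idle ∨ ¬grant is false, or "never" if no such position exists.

¬idle ∨ ¬grant holds at every position 0..10, and those are all the positions the trace ever visits, so the invariant □(¬idle ∨ ¬grant) is never violated.

never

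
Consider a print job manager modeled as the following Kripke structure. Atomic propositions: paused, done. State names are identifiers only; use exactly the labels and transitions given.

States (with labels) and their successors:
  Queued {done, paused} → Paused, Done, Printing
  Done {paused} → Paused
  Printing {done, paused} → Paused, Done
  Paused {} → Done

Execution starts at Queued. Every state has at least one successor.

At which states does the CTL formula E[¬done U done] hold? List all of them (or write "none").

{Queued, Printing}

States satisfying ¬done: {Done, Paused}.
States satisfying done: {Queued, Printing}.
States satisfying E[¬done U done]: {Queued, Printing}.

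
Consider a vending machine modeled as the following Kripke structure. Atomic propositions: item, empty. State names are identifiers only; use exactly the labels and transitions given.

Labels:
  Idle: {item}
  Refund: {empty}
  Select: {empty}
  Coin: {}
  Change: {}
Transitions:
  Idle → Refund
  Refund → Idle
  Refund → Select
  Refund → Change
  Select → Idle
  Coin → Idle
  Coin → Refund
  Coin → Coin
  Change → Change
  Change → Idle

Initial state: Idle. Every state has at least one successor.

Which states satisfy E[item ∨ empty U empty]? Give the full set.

States satisfying item ∨ empty: {Idle, Refund, Select}.
States satisfying empty: {Refund, Select}.
States satisfying E[item ∨ empty U empty]: {Idle, Refund, Select}.

{Idle, Refund, Select}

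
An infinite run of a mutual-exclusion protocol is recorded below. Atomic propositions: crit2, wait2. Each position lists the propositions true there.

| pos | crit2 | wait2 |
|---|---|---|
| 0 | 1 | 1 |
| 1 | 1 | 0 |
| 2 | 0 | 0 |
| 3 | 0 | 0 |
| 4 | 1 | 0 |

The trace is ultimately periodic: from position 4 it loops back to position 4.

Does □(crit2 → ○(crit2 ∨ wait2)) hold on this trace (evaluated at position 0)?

Violated

crit2 → ○(crit2 ∨ wait2) must hold at every position from 0 onward. It fails at position 1, so □(crit2 → ○(crit2 ∨ wait2)) is false.
Positions where crit2 holds: 0, 1, 4.
Check ○(crit2 ∨ wait2) at each: 0→ok, 1→fails, 4→ok.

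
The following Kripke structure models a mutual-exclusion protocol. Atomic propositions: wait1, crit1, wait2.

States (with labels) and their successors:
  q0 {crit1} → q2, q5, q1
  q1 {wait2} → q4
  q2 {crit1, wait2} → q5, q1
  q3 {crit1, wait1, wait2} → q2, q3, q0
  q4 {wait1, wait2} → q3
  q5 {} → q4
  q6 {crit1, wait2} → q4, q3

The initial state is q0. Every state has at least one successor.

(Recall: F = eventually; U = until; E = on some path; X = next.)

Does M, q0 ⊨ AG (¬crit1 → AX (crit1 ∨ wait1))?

States satisfying ¬crit1 → AX (crit1 ∨ wait1): {q0, q1, q2, q3, q4, q5, q6}.
States satisfying AG (¬crit1 → AX (crit1 ∨ wait1)): {q0, q1, q2, q3, q4, q5, q6}.
Every state reachable from q0 satisfies ¬crit1 → AX (crit1 ∨ wait1).
q0 ∈ Sat(AG (¬crit1 → AX (crit1 ∨ wait1))).

Yes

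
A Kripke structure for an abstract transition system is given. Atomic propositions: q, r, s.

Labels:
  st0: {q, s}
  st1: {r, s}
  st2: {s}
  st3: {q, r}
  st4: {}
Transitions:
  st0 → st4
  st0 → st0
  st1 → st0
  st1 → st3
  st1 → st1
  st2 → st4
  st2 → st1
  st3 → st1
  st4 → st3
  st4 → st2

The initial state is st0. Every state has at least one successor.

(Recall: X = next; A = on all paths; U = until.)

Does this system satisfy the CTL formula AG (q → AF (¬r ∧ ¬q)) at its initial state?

No

States satisfying q → AF (¬r ∧ ¬q): {st1, st2, st4}.
States satisfying AG (q → AF (¬r ∧ ¬q)): ∅.
st0 is reachable from st0 and violates q → AF (¬r ∧ ¬q), so AG fails at st0.
st0 ∉ Sat(AG (q → AF (¬r ∧ ¬q))).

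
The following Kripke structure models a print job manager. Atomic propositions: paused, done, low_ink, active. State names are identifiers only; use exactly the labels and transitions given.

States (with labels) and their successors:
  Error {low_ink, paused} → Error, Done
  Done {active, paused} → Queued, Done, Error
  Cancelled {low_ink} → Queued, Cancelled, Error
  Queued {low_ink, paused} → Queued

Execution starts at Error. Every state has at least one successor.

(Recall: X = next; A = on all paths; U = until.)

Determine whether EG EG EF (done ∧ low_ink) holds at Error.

Violated

States satisfying EG EF (done ∧ low_ink): ∅.
States satisfying EG EG EF (done ∧ low_ink): ∅.
No suitable path/successor from Error witnesses the formula.
Error ∉ Sat(EG EG EF (done ∧ low_ink)).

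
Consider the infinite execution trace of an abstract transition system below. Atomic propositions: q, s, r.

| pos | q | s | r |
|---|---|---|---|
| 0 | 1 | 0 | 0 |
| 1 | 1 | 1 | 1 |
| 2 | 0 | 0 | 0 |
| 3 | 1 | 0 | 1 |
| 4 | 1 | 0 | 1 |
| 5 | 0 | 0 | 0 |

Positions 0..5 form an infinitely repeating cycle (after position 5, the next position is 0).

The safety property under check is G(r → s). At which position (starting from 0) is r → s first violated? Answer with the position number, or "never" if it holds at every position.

3

Check r → s at each position in order: 0 ✓, 1 ✓, 2 ✓.
At position 3 the labels are {q, r}, so r → s is false there. This is the first violation.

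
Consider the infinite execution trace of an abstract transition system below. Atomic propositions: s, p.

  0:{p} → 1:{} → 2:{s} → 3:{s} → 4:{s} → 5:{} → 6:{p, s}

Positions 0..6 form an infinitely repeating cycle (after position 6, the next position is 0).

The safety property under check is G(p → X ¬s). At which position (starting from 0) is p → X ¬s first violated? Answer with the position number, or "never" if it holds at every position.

never

p → X ¬s holds at every position 0..6, and those are all the positions the trace ever visits, so the invariant G(p → X ¬s) is never violated.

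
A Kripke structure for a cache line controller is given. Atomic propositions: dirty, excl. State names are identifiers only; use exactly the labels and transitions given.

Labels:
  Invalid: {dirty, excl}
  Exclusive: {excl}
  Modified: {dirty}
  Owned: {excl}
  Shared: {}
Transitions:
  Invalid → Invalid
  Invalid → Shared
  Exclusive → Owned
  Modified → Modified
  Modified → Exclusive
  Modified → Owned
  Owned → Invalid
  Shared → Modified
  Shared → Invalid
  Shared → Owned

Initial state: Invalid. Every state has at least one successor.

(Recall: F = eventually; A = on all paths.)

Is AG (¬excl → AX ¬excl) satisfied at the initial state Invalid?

No

States satisfying ¬excl → AX ¬excl: {Invalid, Exclusive, Owned}.
States satisfying AG (¬excl → AX ¬excl): ∅.
Modified is reachable from Invalid and violates ¬excl → AX ¬excl, so AG fails at Invalid.
Invalid ∉ Sat(AG (¬excl → AX ¬excl)).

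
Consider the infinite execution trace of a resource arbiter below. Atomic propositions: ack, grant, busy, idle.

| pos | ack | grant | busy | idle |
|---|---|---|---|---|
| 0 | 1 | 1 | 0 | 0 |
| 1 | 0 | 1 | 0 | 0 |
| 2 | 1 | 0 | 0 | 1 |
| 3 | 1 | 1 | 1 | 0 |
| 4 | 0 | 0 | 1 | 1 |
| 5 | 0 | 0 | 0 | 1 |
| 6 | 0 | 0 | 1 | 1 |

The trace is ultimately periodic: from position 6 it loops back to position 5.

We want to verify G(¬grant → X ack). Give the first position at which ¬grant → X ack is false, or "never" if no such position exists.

Check ¬grant → X ack at each position in order: 0 ✓, 1 ✓, 2 ✓, 3 ✓.
At position 4 the labels are {busy, idle} and the next position 5 has {idle}, so ¬grant → X ack is false there. This is the first violation.

4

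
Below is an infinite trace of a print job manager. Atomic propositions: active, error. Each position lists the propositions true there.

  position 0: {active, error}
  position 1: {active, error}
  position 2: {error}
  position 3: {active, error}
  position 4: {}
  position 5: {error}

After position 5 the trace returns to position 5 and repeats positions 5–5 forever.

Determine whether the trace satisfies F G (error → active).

No

G (error → active) is false at every position 0..5, so it never becomes true and F G (error → active) fails.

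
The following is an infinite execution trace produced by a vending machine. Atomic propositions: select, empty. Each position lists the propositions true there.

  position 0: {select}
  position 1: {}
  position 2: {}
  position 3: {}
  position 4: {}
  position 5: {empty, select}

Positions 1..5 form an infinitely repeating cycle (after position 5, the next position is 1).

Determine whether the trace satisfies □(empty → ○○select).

Does not hold

empty → ○○select must hold at every position from 0 onward. It fails at position 5, so □(empty → ○○select) is false.
Positions where empty holds: 5.
Check ○○select at each: 5→fails.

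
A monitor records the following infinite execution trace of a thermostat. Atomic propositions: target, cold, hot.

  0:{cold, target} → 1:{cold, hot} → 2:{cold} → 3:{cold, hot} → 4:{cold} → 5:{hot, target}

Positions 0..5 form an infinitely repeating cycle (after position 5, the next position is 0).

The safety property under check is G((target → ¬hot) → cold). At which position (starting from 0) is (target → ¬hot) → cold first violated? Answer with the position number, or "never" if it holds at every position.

never

(target → ¬hot) → cold holds at every position 0..5, and those are all the positions the trace ever visits, so the invariant G((target → ¬hot) → cold) is never violated.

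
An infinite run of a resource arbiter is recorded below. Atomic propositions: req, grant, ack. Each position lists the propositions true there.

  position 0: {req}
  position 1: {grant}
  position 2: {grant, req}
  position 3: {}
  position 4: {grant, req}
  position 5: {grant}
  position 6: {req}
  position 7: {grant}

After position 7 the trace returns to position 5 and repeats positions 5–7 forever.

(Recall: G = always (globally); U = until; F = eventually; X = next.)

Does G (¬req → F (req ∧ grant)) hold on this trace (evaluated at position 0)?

¬req → F (req ∧ grant) must hold at every position from 0 onward. It fails at position 5, so G (¬req → F (req ∧ grant)) is false.
Positions where ¬req holds: 1, 3, 5, 7.
Check F (req ∧ grant) at each: 1→ok, 3→ok, 5→fails, 7→fails.

Violated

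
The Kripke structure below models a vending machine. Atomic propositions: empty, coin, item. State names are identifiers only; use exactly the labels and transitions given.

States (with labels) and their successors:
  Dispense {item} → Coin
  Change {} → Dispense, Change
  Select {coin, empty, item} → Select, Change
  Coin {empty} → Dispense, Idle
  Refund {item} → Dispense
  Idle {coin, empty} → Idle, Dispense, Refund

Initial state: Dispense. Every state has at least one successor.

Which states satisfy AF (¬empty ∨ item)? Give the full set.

States satisfying ¬empty ∨ item: {Dispense, Change, Select, Refund}.
States satisfying AF (¬empty ∨ item): {Dispense, Change, Select, Refund}.

{Dispense, Change, Select, Refund}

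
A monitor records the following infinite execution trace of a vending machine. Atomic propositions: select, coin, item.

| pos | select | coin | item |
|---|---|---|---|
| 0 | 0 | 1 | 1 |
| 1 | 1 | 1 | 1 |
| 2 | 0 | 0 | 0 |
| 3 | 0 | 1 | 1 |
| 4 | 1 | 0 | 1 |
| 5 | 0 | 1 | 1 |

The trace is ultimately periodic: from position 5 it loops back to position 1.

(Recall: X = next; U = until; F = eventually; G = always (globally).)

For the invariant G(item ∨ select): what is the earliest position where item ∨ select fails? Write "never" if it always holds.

Check item ∨ select at each position in order: 0 ✓, 1 ✓.
At position 2 the labels are {}, so item ∨ select is false there. This is the first violation.

2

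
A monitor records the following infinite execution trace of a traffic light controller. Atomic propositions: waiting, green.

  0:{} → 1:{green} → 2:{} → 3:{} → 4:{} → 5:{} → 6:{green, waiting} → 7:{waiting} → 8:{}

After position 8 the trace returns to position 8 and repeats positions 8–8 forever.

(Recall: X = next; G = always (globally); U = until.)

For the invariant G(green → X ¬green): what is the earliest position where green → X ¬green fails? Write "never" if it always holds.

never

green → X ¬green holds at every position 0..8, and those are all the positions the trace ever visits, so the invariant G(green → X ¬green) is never violated.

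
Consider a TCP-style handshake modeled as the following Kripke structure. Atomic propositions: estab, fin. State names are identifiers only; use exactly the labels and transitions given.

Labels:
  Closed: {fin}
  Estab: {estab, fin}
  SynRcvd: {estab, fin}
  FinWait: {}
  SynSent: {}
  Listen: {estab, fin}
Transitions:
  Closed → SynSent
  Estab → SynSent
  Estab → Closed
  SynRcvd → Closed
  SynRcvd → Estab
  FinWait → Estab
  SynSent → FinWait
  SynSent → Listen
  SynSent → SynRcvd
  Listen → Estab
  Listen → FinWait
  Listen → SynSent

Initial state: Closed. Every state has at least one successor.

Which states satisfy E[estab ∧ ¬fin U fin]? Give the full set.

States satisfying estab ∧ ¬fin: ∅.
States satisfying fin: {Closed, Estab, SynRcvd, Listen}.
States satisfying E[estab ∧ ¬fin U fin]: {Closed, Estab, SynRcvd, Listen}.

{Closed, Estab, SynRcvd, Listen}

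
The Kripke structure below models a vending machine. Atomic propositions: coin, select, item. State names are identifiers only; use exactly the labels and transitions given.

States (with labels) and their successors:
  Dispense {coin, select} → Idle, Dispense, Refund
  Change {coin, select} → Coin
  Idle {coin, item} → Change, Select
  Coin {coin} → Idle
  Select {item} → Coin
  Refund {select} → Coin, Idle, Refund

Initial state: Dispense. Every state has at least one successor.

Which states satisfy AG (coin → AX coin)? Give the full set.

States satisfying coin → AX coin: {Change, Coin, Select, Refund}.
States satisfying AG (coin → AX coin): ∅.

none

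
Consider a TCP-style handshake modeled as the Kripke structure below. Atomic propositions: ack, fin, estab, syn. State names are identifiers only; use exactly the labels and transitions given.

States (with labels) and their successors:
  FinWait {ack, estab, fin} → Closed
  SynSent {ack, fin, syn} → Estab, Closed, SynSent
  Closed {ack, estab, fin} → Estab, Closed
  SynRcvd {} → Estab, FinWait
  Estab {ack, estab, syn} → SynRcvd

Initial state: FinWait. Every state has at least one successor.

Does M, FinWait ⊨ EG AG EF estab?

Satisfied

States satisfying AG EF estab: {FinWait, SynSent, Closed, SynRcvd, Estab}.
States satisfying EG AG EF estab: {FinWait, SynSent, Closed, SynRcvd, Estab}.
FinWait ∈ Sat(EG AG EF estab).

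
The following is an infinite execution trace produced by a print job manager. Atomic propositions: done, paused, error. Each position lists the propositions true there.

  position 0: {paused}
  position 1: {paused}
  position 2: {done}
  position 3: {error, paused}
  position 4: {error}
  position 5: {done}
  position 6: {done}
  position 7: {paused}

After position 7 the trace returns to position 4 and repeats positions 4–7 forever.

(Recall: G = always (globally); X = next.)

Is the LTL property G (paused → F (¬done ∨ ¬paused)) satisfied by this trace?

paused → F (¬done ∨ ¬paused) holds at every position 0..7, and those are all positions ever visited, so G (paused → F (¬done ∨ ¬paused)) holds.
Positions where paused holds: 0, 1, 3, 7.
Check F (¬done ∨ ¬paused) at each: 0→ok, 1→ok, 3→ok, 7→ok.

Satisfied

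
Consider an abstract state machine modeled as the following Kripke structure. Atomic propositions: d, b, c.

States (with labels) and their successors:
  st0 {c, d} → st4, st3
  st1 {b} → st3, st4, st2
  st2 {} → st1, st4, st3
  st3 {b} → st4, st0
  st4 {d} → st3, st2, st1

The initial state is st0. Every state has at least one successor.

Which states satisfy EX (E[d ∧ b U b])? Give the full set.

{st0, st1, st2, st4}

States satisfying E[d ∧ b U b]: {st1, st3}.
States satisfying EX (E[d ∧ b U b]): {st0, st1, st2, st4}.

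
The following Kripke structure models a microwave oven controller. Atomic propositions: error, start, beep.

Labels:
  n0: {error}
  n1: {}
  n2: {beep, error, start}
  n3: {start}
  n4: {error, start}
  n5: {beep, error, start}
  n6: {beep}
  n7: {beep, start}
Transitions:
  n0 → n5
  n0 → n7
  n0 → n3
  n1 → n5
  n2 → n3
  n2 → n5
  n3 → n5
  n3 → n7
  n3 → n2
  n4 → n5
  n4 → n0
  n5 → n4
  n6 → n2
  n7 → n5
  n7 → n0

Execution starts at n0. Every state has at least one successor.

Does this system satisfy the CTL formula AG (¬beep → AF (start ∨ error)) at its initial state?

States satisfying ¬beep → AF (start ∨ error): {n0, n1, n2, n3, n4, n5, n6, n7}.
States satisfying AG (¬beep → AF (start ∨ error)): {n0, n1, n2, n3, n4, n5, n6, n7}.
Every state reachable from n0 satisfies ¬beep → AF (start ∨ error).
n0 ∈ Sat(AG (¬beep → AF (start ∨ error))).

Holds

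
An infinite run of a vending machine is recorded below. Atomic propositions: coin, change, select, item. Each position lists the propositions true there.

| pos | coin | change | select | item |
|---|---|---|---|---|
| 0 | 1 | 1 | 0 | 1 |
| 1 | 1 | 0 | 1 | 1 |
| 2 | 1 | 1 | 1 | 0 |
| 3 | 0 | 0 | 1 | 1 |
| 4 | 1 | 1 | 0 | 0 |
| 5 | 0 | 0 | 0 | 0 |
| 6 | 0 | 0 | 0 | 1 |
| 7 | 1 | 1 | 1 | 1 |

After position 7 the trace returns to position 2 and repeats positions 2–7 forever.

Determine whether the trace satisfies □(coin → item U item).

No

coin → item U item must hold at every position from 0 onward. It fails at position 2, so □(coin → item U item) is false.
Positions where coin holds: 0, 1, 2, 4, 7.
Check item U item at each: 0→ok, 1→ok, 2→fails, 4→fails, 7→ok.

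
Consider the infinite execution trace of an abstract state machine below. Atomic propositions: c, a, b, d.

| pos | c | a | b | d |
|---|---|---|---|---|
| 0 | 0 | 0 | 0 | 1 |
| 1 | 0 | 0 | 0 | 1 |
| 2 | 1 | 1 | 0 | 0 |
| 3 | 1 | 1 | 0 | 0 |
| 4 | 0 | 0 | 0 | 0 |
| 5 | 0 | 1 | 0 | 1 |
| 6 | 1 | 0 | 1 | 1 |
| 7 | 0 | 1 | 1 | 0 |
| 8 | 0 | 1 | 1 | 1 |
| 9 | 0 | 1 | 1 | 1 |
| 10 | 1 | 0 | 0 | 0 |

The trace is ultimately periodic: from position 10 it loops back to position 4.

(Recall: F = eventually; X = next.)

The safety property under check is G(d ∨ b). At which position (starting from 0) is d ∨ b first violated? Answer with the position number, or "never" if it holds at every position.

Check d ∨ b at each position in order: 0 ✓, 1 ✓.
At position 2 the labels are {a, c}, so d ∨ b is false there. This is the first violation.

2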